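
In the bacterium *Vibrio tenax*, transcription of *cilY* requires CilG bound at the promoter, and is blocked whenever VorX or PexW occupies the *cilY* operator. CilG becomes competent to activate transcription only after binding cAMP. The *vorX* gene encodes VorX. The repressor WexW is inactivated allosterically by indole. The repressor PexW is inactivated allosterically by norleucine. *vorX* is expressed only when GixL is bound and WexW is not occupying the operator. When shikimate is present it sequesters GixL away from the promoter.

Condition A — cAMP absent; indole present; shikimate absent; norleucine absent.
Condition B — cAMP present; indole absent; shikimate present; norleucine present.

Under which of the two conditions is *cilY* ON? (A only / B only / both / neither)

Condition A:
cAMP is absent, so CilG is inactive.
Indole is present, so WexW is inactive.
Shikimate is absent, so GixL is active.
No repressor is bound and GixL is active, so *vorX* is transcribed.
So VorX is produced and active.
Norleucine is absent, so PexW is active.
With repressor VorX bound, *cilY* is not transcribed.
→ *cilY* is OFF in A.
Condition B:
cAMP is present, so CilG is active.
Indole is absent, so WexW is active.
Shikimate is present, so GixL is inactive.
With repressor WexW bound, *vorX* is not transcribed.
So VorX is not produced.
Norleucine is present, so PexW is inactive.
No repressor is bound and CilG is active, so *cilY* is transcribed.
→ *cilY* is ON in B.

B only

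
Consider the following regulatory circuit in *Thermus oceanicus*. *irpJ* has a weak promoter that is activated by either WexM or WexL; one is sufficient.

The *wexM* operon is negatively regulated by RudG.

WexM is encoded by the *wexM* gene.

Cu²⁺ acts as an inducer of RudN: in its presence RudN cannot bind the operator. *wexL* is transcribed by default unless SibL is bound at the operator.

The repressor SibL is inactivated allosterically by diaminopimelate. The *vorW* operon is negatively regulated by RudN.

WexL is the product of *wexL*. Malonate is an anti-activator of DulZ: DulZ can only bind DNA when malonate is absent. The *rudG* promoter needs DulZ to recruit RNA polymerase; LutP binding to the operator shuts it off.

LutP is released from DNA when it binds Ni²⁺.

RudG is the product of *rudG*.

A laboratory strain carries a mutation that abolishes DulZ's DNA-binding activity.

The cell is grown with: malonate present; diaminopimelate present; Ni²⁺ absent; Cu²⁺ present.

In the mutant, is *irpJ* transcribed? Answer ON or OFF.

ON

DulZ is non-functional in this strain, so it has no effect.
Ni²⁺ is absent, so LutP is active.
With repressor LutP bound, *rudG* is not transcribed.
So RudG is not produced.
With no repressor bound, *wexM* is transcribed.
So WexM is produced and active.
Diaminopimelate is present, so SibL is inactive.
With no repressor bound, *wexL* is transcribed.
So WexL is produced and active.
Activator WexM is present, so *irpJ* is transcribed.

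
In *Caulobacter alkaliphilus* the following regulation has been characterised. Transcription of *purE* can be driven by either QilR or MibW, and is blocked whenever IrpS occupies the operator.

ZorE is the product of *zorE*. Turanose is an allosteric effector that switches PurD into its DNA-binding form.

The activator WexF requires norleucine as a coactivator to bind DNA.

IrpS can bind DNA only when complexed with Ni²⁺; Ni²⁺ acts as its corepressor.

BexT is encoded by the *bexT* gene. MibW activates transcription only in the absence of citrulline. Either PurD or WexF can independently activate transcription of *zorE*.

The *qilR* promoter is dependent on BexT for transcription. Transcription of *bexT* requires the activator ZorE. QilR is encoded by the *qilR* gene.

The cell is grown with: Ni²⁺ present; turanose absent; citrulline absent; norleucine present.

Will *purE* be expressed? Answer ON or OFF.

OFF

Turanose is absent, so PurD is inactive.
Norleucine is present, so WexF is active.
Activator WexF is present, so *zorE* is transcribed.
So ZorE is produced and active.
No repressor is bound and ZorE is active, so *bexT* is transcribed.
So BexT is produced and active.
No repressor is bound and BexT is active, so *qilR* is transcribed.
So QilR is produced and active.
Citrulline is absent, so MibW is active.
Ni²⁺ is present, so IrpS is active.
With repressor IrpS bound, *purE* is not transcribed.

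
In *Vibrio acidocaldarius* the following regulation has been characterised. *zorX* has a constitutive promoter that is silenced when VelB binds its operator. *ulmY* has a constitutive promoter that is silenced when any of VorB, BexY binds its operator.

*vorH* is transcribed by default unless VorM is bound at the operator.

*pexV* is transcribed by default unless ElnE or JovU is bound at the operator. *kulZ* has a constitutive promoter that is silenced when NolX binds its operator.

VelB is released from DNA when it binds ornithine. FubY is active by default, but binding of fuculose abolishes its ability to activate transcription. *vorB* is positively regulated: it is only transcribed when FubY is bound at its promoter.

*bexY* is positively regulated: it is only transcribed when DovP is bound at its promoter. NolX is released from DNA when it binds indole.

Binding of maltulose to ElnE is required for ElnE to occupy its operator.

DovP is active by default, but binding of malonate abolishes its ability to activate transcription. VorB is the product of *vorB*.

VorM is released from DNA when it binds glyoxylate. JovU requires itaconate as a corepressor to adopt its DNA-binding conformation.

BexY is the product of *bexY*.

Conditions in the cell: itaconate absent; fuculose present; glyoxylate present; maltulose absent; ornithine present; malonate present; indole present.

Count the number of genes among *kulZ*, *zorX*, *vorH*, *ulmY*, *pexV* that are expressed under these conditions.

Indole is present, so NolX is inactive.
With no repressor bound, *kulZ* is transcribed.
→ *kulZ* is ON.
Ornithine is present, so VelB is inactive.
With no repressor bound, *zorX* is transcribed.
→ *zorX* is ON.
Glyoxylate is present, so VorM is inactive.
With no repressor bound, *vorH* is transcribed.
→ *vorH* is ON.
Fuculose is present, so FubY is inactive.
Required activator FubY is absent, so *vorB* is not transcribed.
So VorB is not produced.
Malonate is present, so DovP is inactive.
Required activator DovP is absent, so *bexY* is not transcribed.
So BexY is not produced.
With no repressor bound, *ulmY* is transcribed.
→ *ulmY* is ON.
Maltulose is absent, so ElnE is inactive.
Itaconate is absent, so JovU is inactive.
With no repressor bound, *pexV* is transcribed.
→ *pexV* is ON.
5 of the 5 genes are transcribed.

5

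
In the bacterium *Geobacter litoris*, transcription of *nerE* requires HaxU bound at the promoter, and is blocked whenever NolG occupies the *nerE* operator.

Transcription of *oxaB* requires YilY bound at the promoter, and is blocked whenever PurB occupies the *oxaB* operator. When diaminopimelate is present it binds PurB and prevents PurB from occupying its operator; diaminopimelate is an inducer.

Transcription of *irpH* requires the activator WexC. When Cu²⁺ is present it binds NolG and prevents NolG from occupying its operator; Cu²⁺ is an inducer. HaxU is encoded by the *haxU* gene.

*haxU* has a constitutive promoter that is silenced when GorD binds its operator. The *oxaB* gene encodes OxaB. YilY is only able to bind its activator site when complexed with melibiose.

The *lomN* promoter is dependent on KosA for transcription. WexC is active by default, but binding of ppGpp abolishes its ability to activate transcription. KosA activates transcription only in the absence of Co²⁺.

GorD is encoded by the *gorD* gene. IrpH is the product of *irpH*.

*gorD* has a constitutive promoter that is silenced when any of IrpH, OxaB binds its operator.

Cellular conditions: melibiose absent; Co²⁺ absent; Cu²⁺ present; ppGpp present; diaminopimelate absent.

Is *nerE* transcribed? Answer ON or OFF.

OFF

ppGpp is present, so WexC is inactive.
Required activator WexC is absent, so *irpH* is not transcribed.
So IrpH is not produced.
Melibiose is absent, so YilY is inactive.
Diaminopimelate is absent, so PurB is active.
With repressor PurB bound, *oxaB* is not transcribed.
So OxaB is not produced.
With no repressor bound, *gorD* is transcribed.
So GorD is produced and active.
With repressor GorD bound, *haxU* is not transcribed.
So HaxU is not produced.
Cu²⁺ is present, so NolG is inactive.
Required activator HaxU is absent, so *nerE* is not transcribed.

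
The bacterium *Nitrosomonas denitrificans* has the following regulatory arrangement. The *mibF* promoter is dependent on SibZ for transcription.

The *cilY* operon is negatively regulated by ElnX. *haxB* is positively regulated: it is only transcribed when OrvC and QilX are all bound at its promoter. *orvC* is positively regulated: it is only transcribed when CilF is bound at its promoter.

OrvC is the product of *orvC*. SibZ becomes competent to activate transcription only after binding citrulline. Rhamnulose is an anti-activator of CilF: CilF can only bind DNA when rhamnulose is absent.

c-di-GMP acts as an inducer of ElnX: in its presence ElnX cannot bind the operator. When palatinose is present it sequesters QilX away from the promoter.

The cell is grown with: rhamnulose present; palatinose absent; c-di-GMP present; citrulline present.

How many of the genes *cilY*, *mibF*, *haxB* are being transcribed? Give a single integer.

2

c-di-GMP is present, so ElnX is inactive.
With no repressor bound, *cilY* is transcribed.
→ *cilY* is ON.
Citrulline is present, so SibZ is active.
No repressor is bound and SibZ is active, so *mibF* is transcribed.
→ *mibF* is ON.
Rhamnulose is present, so CilF is inactive.
Required activator CilF is absent, so *orvC* is not transcribed.
So OrvC is not produced.
Palatinose is absent, so QilX is active.
Required activator OrvC is absent, so *haxB* is not transcribed.
→ *haxB* is OFF.
2 of the 3 genes are transcribed.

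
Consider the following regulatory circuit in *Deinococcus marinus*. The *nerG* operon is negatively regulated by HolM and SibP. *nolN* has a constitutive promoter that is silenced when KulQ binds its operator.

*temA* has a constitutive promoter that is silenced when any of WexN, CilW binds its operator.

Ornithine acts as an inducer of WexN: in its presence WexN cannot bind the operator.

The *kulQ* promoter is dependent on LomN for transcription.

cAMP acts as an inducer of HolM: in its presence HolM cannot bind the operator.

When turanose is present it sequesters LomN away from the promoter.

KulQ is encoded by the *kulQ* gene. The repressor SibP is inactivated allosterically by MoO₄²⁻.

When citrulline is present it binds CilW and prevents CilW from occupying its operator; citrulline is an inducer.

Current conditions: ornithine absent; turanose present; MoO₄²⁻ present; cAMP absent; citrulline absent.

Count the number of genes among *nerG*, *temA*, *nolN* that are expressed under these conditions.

1

cAMP is absent, so HolM is active.
MoO₄²⁻ is present, so SibP is inactive.
With repressor HolM bound, *nerG* is not transcribed.
→ *nerG* is OFF.
Ornithine is absent, so WexN is active.
Citrulline is absent, so CilW is active.
With repressor WexN bound, *temA* is not transcribed.
→ *temA* is OFF.
Turanose is present, so LomN is inactive.
Required activator LomN is absent, so *kulQ* is not transcribed.
So KulQ is not produced.
With no repressor bound, *nolN* is transcribed.
→ *nolN* is ON.
1 of the 3 genes is transcribed.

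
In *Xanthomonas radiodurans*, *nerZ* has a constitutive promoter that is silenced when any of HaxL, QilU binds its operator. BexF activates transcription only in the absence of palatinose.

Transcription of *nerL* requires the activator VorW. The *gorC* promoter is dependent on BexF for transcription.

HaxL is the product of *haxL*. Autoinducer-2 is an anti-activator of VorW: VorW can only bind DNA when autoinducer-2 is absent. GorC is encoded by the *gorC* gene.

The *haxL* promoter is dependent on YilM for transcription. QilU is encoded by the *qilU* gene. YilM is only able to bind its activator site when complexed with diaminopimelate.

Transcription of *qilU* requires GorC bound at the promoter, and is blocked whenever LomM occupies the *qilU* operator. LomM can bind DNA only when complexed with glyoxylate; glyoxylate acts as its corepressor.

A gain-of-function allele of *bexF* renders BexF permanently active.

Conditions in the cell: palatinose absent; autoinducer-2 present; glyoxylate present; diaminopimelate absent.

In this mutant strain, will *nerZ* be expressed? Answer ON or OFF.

ON

Diaminopimelate is absent, so YilM is inactive.
Required activator YilM is absent, so *haxL* is not transcribed.
So HaxL is not produced.
BexF is constitutively active in this strain.
No repressor is bound and BexF is active, so *gorC* is transcribed.
So GorC is produced and active.
Glyoxylate is present, so LomM is active.
With repressor LomM bound, *qilU* is not transcribed.
So QilU is not produced.
With no repressor bound, *nerZ* is transcribed.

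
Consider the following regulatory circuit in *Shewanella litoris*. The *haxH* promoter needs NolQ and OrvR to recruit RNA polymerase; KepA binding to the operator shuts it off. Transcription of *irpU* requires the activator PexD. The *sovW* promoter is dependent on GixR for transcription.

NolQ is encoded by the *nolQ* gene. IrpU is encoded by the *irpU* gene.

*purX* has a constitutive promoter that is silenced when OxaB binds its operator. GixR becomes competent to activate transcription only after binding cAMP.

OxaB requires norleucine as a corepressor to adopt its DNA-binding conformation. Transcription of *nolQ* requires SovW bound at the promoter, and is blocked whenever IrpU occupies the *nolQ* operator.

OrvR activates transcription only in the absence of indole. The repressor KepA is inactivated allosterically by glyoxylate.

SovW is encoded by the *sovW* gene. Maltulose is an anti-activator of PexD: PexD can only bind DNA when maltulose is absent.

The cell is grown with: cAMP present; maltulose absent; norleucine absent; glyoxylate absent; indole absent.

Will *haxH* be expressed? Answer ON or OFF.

Glyoxylate is absent, so KepA is active.
cAMP is present, so GixR is active.
No repressor is bound and GixR is active, so *sovW* is transcribed.
So SovW is produced and active.
Maltulose is absent, so PexD is active.
No repressor is bound and PexD is active, so *irpU* is transcribed.
So IrpU is produced and active.
With repressor IrpU bound, *nolQ* is not transcribed.
So NolQ is not produced.
Indole is absent, so OrvR is active.
With repressor KepA bound, *haxH* is not transcribed.

OFF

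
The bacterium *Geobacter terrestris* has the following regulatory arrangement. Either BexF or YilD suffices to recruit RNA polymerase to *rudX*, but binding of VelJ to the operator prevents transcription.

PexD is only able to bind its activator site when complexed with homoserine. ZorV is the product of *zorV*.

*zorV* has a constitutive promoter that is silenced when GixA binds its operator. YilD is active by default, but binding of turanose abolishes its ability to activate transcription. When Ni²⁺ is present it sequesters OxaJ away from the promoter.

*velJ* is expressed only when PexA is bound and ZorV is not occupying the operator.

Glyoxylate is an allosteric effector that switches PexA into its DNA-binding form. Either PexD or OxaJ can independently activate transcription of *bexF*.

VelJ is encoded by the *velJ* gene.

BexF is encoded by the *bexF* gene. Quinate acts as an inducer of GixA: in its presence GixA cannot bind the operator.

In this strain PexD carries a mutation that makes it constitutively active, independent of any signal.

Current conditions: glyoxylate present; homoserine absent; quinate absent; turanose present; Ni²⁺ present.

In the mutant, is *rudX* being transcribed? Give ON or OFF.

PexD is constitutively active in this strain.
Ni²⁺ is present, so OxaJ is inactive.
Activator PexD is present, so *bexF* is transcribed.
So BexF is produced and active.
Quinate is absent, so GixA is active.
With repressor GixA bound, *zorV* is not transcribed.
So ZorV is not produced.
Glyoxylate is present, so PexA is active.
No repressor is bound and PexA is active, so *velJ* is transcribed.
So VelJ is produced and active.
Turanose is present, so YilD is inactive.
With repressor VelJ bound, *rudX* is not transcribed.

OFF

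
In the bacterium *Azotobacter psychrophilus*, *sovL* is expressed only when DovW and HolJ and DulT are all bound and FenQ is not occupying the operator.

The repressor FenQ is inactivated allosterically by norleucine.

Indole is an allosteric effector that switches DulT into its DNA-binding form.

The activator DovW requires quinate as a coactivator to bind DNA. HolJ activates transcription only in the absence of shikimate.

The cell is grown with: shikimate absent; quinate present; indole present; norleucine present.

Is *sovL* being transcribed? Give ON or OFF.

Norleucine is present, so FenQ is inactive.
Quinate is present, so DovW is active.
Shikimate is absent, so HolJ is active.
Indole is present, so DulT is active.
No repressor is bound and DovW and HolJ and DulT are active, so *sovL* is transcribed.

ON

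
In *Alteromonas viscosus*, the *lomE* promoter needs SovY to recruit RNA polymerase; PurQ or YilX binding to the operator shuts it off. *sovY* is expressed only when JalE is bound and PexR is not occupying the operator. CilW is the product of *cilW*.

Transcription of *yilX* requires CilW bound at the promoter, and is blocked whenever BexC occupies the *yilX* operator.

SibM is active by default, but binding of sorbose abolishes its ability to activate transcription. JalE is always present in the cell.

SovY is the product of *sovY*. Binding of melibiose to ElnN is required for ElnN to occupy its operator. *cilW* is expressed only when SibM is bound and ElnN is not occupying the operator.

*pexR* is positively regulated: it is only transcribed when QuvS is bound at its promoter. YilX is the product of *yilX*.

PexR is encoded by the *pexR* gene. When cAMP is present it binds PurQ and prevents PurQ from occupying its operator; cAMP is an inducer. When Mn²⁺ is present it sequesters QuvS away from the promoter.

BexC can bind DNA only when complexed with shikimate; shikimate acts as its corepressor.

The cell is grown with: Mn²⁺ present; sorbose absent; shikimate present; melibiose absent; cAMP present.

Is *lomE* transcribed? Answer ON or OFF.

ON

JalE is produced constitutively and is active.
Mn²⁺ is present, so QuvS is inactive.
Required activator QuvS is absent, so *pexR* is not transcribed.
So PexR is not produced.
No repressor is bound and JalE is active, so *sovY* is transcribed.
So SovY is produced and active.
cAMP is present, so PurQ is inactive.
Shikimate is present, so BexC is active.
Melibiose is absent, so ElnN is inactive.
Sorbose is absent, so SibM is active.
No repressor is bound and SibM is active, so *cilW* is transcribed.
So CilW is produced and active.
With repressor BexC bound, *yilX* is not transcribed.
So YilX is not produced.
No repressor is bound and SovY is active, so *lomE* is transcribed.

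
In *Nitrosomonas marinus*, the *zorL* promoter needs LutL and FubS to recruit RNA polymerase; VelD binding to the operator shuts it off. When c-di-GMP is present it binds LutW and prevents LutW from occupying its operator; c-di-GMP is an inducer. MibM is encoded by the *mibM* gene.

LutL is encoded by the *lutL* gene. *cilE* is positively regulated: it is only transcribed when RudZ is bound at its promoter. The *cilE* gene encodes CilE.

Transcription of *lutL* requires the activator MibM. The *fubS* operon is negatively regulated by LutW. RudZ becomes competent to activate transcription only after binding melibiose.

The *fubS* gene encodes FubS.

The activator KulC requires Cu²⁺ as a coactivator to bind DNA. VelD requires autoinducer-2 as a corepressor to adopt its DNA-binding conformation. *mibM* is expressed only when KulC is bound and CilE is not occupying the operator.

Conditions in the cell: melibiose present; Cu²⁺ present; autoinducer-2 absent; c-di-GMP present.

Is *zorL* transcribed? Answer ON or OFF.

Cu²⁺ is present, so KulC is active.
Melibiose is present, so RudZ is active.
No repressor is bound and RudZ is active, so *cilE* is transcribed.
So CilE is produced and active.
With repressor CilE bound, *mibM* is not transcribed.
So MibM is not produced.
Required activator MibM is absent, so *lutL* is not transcribed.
So LutL is not produced.
Autoinducer-2 is absent, so VelD is inactive.
c-di-GMP is present, so LutW is inactive.
With no repressor bound, *fubS* is transcribed.
So FubS is produced and active.
Required activator LutL is absent, so *zorL* is not transcribed.

OFF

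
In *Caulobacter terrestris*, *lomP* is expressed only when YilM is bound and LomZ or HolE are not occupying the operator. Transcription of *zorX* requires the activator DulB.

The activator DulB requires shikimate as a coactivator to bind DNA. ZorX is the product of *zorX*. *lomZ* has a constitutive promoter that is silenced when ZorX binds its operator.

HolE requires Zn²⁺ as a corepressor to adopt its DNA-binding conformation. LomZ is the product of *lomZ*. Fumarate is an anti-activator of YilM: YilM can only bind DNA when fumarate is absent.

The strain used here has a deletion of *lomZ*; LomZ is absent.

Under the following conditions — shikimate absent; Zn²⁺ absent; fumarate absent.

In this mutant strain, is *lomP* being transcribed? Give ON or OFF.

ON

LomZ is non-functional in this strain, so it has no effect.
Fumarate is absent, so YilM is active.
Zn²⁺ is absent, so HolE is inactive.
No repressor is bound and YilM is active, so *lomP* is transcribed.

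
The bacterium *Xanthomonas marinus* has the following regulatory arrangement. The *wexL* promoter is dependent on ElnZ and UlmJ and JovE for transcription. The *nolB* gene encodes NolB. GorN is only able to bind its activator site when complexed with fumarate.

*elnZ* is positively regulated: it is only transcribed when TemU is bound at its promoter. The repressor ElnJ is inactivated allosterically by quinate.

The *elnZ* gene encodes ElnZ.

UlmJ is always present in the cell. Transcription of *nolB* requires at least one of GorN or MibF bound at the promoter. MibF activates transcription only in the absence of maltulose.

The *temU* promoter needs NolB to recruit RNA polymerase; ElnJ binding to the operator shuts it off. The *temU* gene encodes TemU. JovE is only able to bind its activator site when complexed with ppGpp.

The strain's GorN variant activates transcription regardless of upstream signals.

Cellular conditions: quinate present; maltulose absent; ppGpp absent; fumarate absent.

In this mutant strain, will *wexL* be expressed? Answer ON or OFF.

Quinate is present, so ElnJ is inactive.
GorN is constitutively active in this strain.
Maltulose is absent, so MibF is active.
Activator GorN is present, so *nolB* is transcribed.
So NolB is produced and active.
No repressor is bound and NolB is active, so *temU* is transcribed.
So TemU is produced and active.
No repressor is bound and TemU is active, so *elnZ* is transcribed.
So ElnZ is produced and active.
UlmJ is produced constitutively and is active.
ppGpp is absent, so JovE is inactive.
Required activator JovE is absent, so *wexL* is not transcribed.

OFF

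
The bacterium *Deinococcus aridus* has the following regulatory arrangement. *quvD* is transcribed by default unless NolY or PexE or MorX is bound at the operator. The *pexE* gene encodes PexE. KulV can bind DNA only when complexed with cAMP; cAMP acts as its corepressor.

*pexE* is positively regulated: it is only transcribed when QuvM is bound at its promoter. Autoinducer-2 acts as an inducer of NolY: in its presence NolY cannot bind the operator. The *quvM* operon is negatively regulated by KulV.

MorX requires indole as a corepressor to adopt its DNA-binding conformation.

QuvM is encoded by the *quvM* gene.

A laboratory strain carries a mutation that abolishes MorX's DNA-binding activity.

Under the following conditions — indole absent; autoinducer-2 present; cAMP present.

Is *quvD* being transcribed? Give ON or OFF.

Autoinducer-2 is present, so NolY is inactive.
cAMP is present, so KulV is active.
With repressor KulV bound, *quvM* is not transcribed.
So QuvM is not produced.
Required activator QuvM is absent, so *pexE* is not transcribed.
So PexE is not produced.
MorX is non-functional in this strain, so it has no effect.
With no repressor bound, *quvD* is transcribed.

ON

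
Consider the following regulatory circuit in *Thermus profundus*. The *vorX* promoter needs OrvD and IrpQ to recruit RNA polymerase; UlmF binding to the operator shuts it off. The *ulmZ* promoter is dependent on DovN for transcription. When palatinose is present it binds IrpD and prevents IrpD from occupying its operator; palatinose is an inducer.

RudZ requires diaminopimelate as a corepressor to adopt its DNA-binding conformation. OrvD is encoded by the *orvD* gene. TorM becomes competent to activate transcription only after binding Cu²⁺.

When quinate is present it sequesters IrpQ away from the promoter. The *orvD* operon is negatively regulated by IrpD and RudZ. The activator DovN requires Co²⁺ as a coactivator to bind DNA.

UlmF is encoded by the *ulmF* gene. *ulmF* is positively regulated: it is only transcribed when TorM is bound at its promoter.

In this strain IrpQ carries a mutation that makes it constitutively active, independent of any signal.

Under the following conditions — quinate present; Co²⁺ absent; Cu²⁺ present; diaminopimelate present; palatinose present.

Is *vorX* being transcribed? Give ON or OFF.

Cu²⁺ is present, so TorM is active.
No repressor is bound and TorM is active, so *ulmF* is transcribed.
So UlmF is produced and active.
Palatinose is present, so IrpD is inactive.
Diaminopimelate is present, so RudZ is active.
With repressor RudZ bound, *orvD* is not transcribed.
So OrvD is not produced.
IrpQ is constitutively active in this strain.
With repressor UlmF bound, *vorX* is not transcribed.

OFF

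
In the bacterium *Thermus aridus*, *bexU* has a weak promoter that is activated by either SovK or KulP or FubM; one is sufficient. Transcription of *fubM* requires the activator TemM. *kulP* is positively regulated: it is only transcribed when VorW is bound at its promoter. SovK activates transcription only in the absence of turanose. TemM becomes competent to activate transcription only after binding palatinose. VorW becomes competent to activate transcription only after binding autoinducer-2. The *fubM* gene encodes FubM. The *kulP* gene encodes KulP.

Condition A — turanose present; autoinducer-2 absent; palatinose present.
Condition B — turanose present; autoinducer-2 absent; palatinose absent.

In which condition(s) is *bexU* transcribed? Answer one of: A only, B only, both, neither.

A only

Condition A:
Turanose is present, so SovK is inactive.
Autoinducer-2 is absent, so VorW is inactive.
Required activator VorW is absent, so *kulP* is not transcribed.
So KulP is not produced.
Palatinose is present, so TemM is active.
No repressor is bound and TemM is active, so *fubM* is transcribed.
So FubM is produced and active.
Activator FubM is present, so *bexU* is transcribed.
→ *bexU* is ON in A.
Condition B:
Turanose is present, so SovK is inactive.
Autoinducer-2 is absent, so VorW is inactive.
Required activator VorW is absent, so *kulP* is not transcribed.
So KulP is not produced.
Palatinose is absent, so TemM is inactive.
Required activator TemM is absent, so *fubM* is not transcribed.
So FubM is not produced.
No activator is available at the *bexU* promoter, so *bexU* is not transcribed.
→ *bexU* is OFF in B.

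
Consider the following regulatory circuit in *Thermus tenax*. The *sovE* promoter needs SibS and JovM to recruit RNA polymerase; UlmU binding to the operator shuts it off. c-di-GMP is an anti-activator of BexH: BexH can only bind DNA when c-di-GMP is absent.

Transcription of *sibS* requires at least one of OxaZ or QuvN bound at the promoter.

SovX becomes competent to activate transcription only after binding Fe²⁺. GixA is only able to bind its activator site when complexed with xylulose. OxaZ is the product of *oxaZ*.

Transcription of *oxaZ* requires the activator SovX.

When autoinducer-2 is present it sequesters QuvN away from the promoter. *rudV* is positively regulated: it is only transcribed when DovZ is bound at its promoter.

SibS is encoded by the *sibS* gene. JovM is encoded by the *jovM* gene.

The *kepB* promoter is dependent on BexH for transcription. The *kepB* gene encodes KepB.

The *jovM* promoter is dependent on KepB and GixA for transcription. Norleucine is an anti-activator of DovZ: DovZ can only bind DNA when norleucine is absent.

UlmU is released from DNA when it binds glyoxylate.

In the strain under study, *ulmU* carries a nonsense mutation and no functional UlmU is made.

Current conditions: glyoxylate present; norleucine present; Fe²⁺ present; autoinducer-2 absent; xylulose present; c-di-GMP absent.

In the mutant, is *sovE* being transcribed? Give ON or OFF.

ON

Fe²⁺ is present, so SovX is active.
No repressor is bound and SovX is active, so *oxaZ* is transcribed.
So OxaZ is produced and active.
Autoinducer-2 is absent, so QuvN is active.
Activator OxaZ is present, so *sibS* is transcribed.
So SibS is produced and active.
UlmU is non-functional in this strain, so it has no effect.
c-di-GMP is absent, so BexH is active.
No repressor is bound and BexH is active, so *kepB* is transcribed.
So KepB is produced and active.
Xylulose is present, so GixA is active.
No repressor is bound and KepB and GixA are active, so *jovM* is transcribed.
So JovM is produced and active.
No repressor is bound and SibS and JovM are active, so *sovE* is transcribed.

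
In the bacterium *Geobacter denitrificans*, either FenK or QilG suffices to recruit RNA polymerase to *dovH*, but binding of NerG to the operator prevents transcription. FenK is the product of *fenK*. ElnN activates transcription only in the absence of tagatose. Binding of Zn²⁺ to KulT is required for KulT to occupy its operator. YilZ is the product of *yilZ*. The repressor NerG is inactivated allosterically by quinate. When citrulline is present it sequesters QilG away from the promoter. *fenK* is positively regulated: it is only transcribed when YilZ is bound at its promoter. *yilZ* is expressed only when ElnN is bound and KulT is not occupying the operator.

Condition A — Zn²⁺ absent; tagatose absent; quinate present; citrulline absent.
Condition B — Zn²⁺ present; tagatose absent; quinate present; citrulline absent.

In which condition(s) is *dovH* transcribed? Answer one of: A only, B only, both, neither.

Condition A:
Zn²⁺ is absent, so KulT is inactive.
Tagatose is absent, so ElnN is active.
No repressor is bound and ElnN is active, so *yilZ* is transcribed.
So YilZ is produced and active.
No repressor is bound and YilZ is active, so *fenK* is transcribed.
So FenK is produced and active.
Quinate is present, so NerG is inactive.
Citrulline is absent, so QilG is active.
Activator FenK is present, so *dovH* is transcribed.
→ *dovH* is ON in A.
Condition B:
Zn²⁺ is present, so KulT is active.
Tagatose is absent, so ElnN is active.
With repressor KulT bound, *yilZ* is not transcribed.
So YilZ is not produced.
Required activator YilZ is absent, so *fenK* is not transcribed.
So FenK is not produced.
Quinate is present, so NerG is inactive.
Citrulline is absent, so QilG is active.
Activator QilG is present, so *dovH* is transcribed.
→ *dovH* is ON in B.

both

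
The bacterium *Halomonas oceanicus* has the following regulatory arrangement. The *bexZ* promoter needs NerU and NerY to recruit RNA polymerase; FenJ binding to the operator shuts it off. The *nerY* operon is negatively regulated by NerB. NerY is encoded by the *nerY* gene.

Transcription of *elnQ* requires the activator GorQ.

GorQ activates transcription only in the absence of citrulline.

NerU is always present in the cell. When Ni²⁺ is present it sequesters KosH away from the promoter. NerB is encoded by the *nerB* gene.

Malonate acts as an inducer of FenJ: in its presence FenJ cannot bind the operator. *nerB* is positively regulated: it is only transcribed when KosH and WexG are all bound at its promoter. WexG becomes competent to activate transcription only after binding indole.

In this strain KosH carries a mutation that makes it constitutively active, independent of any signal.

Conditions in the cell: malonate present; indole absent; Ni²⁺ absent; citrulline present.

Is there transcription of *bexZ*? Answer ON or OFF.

NerU is produced constitutively and is active.
KosH is constitutively active in this strain.
Indole is absent, so WexG is inactive.
Required activator WexG is absent, so *nerB* is not transcribed.
So NerB is not produced.
With no repressor bound, *nerY* is transcribed.
So NerY is produced and active.
Malonate is present, so FenJ is inactive.
No repressor is bound and NerU and NerY are active, so *bexZ* is transcribed.

ON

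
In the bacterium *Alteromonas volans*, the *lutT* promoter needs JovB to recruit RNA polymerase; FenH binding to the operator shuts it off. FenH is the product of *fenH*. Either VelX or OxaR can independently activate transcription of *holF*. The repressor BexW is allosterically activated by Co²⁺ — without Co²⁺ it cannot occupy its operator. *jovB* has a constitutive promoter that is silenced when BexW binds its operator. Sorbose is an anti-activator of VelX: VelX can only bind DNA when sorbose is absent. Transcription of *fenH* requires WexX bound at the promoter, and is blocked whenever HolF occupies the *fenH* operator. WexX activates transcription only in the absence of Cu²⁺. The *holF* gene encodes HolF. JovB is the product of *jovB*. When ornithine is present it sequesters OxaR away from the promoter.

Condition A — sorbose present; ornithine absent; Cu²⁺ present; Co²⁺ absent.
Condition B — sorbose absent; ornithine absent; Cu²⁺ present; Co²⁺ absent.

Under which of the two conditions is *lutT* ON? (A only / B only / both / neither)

Condition A:
Sorbose is present, so VelX is inactive.
Ornithine is absent, so OxaR is active.
Activator OxaR is present, so *holF* is transcribed.
So HolF is produced and active.
Cu²⁺ is present, so WexX is inactive.
With repressor HolF bound, *fenH* is not transcribed.
So FenH is not produced.
Co²⁺ is absent, so BexW is inactive.
With no repressor bound, *jovB* is transcribed.
So JovB is produced and active.
No repressor is bound and JovB is active, so *lutT* is transcribed.
→ *lutT* is ON in A.
Condition B:
Sorbose is absent, so VelX is active.
Ornithine is absent, so OxaR is active.
Activator VelX is present, so *holF* is transcribed.
So HolF is produced and active.
Cu²⁺ is present, so WexX is inactive.
With repressor HolF bound, *fenH* is not transcribed.
So FenH is not produced.
Co²⁺ is absent, so BexW is inactive.
With no repressor bound, *jovB* is transcribed.
So JovB is produced and active.
No repressor is bound and JovB is active, so *lutT* is transcribed.
→ *lutT* is ON in B.

both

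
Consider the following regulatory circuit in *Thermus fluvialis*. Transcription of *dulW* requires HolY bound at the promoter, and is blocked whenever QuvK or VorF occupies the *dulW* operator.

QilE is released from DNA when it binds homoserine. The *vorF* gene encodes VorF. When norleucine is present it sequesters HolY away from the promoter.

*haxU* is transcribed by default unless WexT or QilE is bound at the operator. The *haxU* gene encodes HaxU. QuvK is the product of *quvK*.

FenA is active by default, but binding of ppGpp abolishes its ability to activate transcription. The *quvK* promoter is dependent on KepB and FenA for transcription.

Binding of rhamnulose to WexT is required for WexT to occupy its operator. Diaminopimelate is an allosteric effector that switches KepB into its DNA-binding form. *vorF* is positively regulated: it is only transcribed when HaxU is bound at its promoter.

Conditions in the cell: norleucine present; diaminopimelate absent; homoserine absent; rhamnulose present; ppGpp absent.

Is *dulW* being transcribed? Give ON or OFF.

OFF

Diaminopimelate is absent, so KepB is inactive.
ppGpp is absent, so FenA is active.
Required activator KepB is absent, so *quvK* is not transcribed.
So QuvK is not produced.
Norleucine is present, so HolY is inactive.
Rhamnulose is present, so WexT is active.
Homoserine is absent, so QilE is active.
With repressor WexT bound, *haxU* is not transcribed.
So HaxU is not produced.
Required activator HaxU is absent, so *vorF* is not transcribed.
So VorF is not produced.
Required activator HolY is absent, so *dulW* is not transcribed.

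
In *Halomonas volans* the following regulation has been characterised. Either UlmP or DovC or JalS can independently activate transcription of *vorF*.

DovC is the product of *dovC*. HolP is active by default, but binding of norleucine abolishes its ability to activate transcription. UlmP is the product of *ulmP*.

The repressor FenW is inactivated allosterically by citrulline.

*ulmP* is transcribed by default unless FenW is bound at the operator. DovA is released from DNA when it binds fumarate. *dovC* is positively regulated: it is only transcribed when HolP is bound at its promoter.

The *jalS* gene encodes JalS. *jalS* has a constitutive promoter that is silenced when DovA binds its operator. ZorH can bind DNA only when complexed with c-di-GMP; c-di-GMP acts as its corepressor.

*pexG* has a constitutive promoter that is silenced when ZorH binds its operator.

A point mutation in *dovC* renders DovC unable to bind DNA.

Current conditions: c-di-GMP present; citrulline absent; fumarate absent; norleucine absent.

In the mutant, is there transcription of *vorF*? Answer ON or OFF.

OFF

Citrulline is absent, so FenW is active.
With repressor FenW bound, *ulmP* is not transcribed.
So UlmP is not produced.
DovC is non-functional in this strain, so it has no effect.
Fumarate is absent, so DovA is active.
With repressor DovA bound, *jalS* is not transcribed.
So JalS is not produced.
No activator is available at the *vorF* promoter, so *vorF* is not transcribed.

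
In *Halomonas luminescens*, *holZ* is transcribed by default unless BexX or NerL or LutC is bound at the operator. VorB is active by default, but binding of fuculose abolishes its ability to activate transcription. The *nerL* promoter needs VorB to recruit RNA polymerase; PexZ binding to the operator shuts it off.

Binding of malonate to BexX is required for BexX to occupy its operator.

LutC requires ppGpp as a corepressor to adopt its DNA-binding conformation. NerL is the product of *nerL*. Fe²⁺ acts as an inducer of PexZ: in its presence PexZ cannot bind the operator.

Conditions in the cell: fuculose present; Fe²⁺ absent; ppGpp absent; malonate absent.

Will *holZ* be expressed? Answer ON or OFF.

ON

Malonate is absent, so BexX is inactive.
Fe²⁺ is absent, so PexZ is active.
Fuculose is present, so VorB is inactive.
With repressor PexZ bound, *nerL* is not transcribed.
So NerL is not produced.
ppGpp is absent, so LutC is inactive.
With no repressor bound, *holZ* is transcribed.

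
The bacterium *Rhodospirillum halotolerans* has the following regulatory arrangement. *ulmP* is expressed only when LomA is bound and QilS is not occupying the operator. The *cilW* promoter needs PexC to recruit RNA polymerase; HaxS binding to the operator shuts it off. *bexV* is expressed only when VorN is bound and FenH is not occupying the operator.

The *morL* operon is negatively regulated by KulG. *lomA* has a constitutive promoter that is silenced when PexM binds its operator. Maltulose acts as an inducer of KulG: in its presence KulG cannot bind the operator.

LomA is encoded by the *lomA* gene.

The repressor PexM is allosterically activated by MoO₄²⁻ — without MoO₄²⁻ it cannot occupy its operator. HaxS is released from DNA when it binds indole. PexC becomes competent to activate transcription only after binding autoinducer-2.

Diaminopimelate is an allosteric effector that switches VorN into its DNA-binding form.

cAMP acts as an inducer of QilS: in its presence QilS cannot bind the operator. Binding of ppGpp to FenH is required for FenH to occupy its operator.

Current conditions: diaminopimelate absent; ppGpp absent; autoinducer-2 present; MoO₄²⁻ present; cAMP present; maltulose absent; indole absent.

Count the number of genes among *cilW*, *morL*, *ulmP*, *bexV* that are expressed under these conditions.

0

Autoinducer-2 is present, so PexC is active.
Indole is absent, so HaxS is active.
With repressor HaxS bound, *cilW* is not transcribed.
→ *cilW* is OFF.
Maltulose is absent, so KulG is active.
With repressor KulG bound, *morL* is not transcribed.
→ *morL* is OFF.
MoO₄²⁻ is present, so PexM is active.
With repressor PexM bound, *lomA* is not transcribed.
So LomA is not produced.
cAMP is present, so QilS is inactive.
Required activator LomA is absent, so *ulmP* is not transcribed.
→ *ulmP* is OFF.
ppGpp is absent, so FenH is inactive.
Diaminopimelate is absent, so VorN is inactive.
Required activator VorN is absent, so *bexV* is not transcribed.
→ *bexV* is OFF.
0 of the 4 genes are transcribed.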